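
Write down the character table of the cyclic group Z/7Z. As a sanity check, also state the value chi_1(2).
Character table of Z/7Z (irreps indexed chi_0,...,chi_6 with chi_k(m) = zeta_7^(k*m), zeta_7 = exp(2*pi*i/7)):
  irrep \ class  {0} (size 1)  {1} (size 1)    {2} (size 1)    {3} (size 1)    {4} (size 1)    {5} (size 1)    {6} (size 1)  
  chi_0          1             1               1               1               1               1               1             
  chi_1          1             exp(2*I*pi/7)   exp(4*I*pi/7)   exp(6*I*pi/7)   exp(-6*I*pi/7)  exp(-4*I*pi/7)  exp(-2*I*pi/7)
  chi_2          1             exp(4*I*pi/7)   exp(-6*I*pi/7)  exp(-2*I*pi/7)  exp(2*I*pi/7)   exp(6*I*pi/7)   exp(-4*I*pi/7)
  chi_3          1             exp(6*I*pi/7)   exp(-2*I*pi/7)  exp(4*I*pi/7)   exp(-4*I*pi/7)  exp(2*I*pi/7)   exp(-6*I*pi/7)
  chi_4          1             exp(-6*I*pi/7)  exp(2*I*pi/7)   exp(-4*I*pi/7)  exp(4*I*pi/7)   exp(-2*I*pi/7)  exp(6*I*pi/7) 
  chi_5          1             exp(-4*I*pi/7)  exp(6*I*pi/7)   exp(2*I*pi/7)   exp(-2*I*pi/7)  exp(-6*I*pi/7)  exp(4*I*pi/7) 
  chi_6          1             exp(-2*I*pi/7)  exp(-4*I*pi/7)  exp(-6*I*pi/7)  exp(6*I*pi/7)   exp(4*I*pi/7)   exp(2*I*pi/7) 

Spot check: chi_1(2) = zeta_7^(1*2) = zeta_7^2 = exp(4*I*pi/7).

Explanation: Z/7Z is abelian, so all 7 irreducible complex representations are 1-dimensional. They are given by chi_k(m) = zeta_7^(k*m) for k = 0,...,6. Row orthogonality: sum_m chi_k(m) conj(chi_l(m)) = 7 * [k = l].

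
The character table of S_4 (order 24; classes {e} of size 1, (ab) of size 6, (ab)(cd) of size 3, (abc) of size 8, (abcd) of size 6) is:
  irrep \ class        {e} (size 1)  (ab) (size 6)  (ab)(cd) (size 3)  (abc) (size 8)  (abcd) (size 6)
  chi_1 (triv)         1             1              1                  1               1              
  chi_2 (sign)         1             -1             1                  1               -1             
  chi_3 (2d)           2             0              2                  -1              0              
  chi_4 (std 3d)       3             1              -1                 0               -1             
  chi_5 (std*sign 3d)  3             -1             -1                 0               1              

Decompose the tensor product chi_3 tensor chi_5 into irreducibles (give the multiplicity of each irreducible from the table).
chi_3 tensor chi_5 = chi_4 + chi_5 (all other irreducibles have multiplicity 0).

Justification: The character of a tensor product is the pointwise product (chi_3 * chi_5)(C) = chi_3(C) * chi_5(C):
  {e}: (2)*(3), (ab): (0)*(-1), (ab)(cd): (2)*(-1), (abc): (-1)*(0), (abcd): (0)*(1)
so (chi_3 * chi_5) takes values
  {e} -> 6, (ab) -> 0, (ab)(cd) -> -2, (abc) -> 0, (abcd) -> 0.
Now take the inner product of this character with each irreducible chi from the table, <chi_3*chi_5, chi> = (1/24) sum_C |C| (chi_3*chi_5)(C) conj(chi(C)):
  <chi_3*chi_5, chi_1> = (1/24)[1*(6)*conj(1) + 6*(0)*conj(1) + 3*(-2)*conj(1) + 8*(0)*conj(1) + 6*(0)*conj(1)]
      = (1/24)[(6) + (0) + (-6) + (0) + (0)] = 0/24 = 0
  <chi_3*chi_5, chi_2> = (1/24)[1*(6)*conj(1) + 6*(0)*conj(-1) + 3*(-2)*conj(1) + 8*(0)*conj(1) + 6*(0)*conj(-1)]
      = (1/24)[(6) + (0) + (-6) + (0) + (0)] = 0/24 = 0
  <chi_3*chi_5, chi_3> = (1/24)[1*(6)*conj(2) + 6*(0)*conj(0) + 3*(-2)*conj(2) + 8*(0)*conj(-1) + 6*(0)*conj(0)]
      = (1/24)[(12) + (0) + (-12) + (0) + (0)] = 0/24 = 0
  <chi_3*chi_5, chi_4> = (1/24)[1*(6)*conj(3) + 6*(0)*conj(1) + 3*(-2)*conj(-1) + 8*(0)*conj(0) + 6*(0)*conj(-1)]
      = (1/24)[(18) + (0) + (6) + (0) + (0)] = 24/24 = 1
  <chi_3*chi_5, chi_5> = (1/24)[1*(6)*conj(3) + 6*(0)*conj(-1) + 3*(-2)*conj(-1) + 8*(0)*conj(0) + 6*(0)*conj(1)]
      = (1/24)[(18) + (0) + (6) + (0) + (0)] = 24/24 = 1
Hence the multiplicities are chi_4: 1, chi_5: 1. Dimension check: dim(chi_3)*dim(chi_5) = 2*3 = 6 and sum (mult * dim) = 1*3 + 1*3 = 6.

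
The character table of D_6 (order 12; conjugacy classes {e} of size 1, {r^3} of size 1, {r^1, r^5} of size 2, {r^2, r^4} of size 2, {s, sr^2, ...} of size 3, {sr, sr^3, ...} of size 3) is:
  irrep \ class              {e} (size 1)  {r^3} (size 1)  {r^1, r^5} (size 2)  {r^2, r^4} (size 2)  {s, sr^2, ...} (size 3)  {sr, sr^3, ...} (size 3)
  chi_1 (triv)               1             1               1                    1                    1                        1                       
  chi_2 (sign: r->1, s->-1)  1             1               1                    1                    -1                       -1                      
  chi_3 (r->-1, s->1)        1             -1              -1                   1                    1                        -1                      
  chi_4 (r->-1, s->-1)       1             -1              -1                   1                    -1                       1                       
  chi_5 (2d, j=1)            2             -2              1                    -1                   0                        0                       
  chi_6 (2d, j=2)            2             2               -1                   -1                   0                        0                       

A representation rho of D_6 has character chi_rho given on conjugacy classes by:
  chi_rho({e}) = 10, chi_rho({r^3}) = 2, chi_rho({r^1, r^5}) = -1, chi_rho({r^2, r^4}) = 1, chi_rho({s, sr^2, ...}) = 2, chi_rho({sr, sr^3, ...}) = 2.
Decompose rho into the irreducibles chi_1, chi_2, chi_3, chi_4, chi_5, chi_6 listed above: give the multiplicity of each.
Multiplicities: chi_1: 2, chi_2: 0, chi_3: 1, chi_4: 1, chi_5: 1, chi_6: 2.

Reasoning: Use <chi_rho, chi> = (1/|G|) sum_C |C| * chi_rho(C) * conj(chi(C)) with |G| = 12 for each irreducible chi in the table:
  <chi_rho, chi_1> = (1/12)[1*(10)*conj(1) + 1*(2)*conj(1) + 2*(-1)*conj(1) + 2*(1)*conj(1) + 3*(2)*conj(1) + 3*(2)*conj(1)]
      = (1/12)[(10) + (2) + (-2) + (2) + (6) + (6)] = 24/12 = 2
  <chi_rho, chi_2> = (1/12)[1*(10)*conj(1) + 1*(2)*conj(1) + 2*(-1)*conj(1) + 2*(1)*conj(1) + 3*(2)*conj(-1) + 3*(2)*conj(-1)]
      = (1/12)[(10) + (2) + (-2) + (2) + (-6) + (-6)] = 0/12 = 0
  <chi_rho, chi_3> = (1/12)[1*(10)*conj(1) + 1*(2)*conj(-1) + 2*(-1)*conj(-1) + 2*(1)*conj(1) + 3*(2)*conj(1) + 3*(2)*conj(-1)]
      = (1/12)[(10) + (-2) + (2) + (2) + (6) + (-6)] = 12/12 = 1
  <chi_rho, chi_4> = (1/12)[1*(10)*conj(1) + 1*(2)*conj(-1) + 2*(-1)*conj(-1) + 2*(1)*conj(1) + 3*(2)*conj(-1) + 3*(2)*conj(1)]
      = (1/12)[(10) + (-2) + (2) + (2) + (-6) + (6)] = 12/12 = 1
  <chi_rho, chi_5> = (1/12)[1*(10)*conj(2) + 1*(2)*conj(-2) + 2*(-1)*conj(1) + 2*(1)*conj(-1) + 3*(2)*conj(0) + 3*(2)*conj(0)]
      = (1/12)[(20) + (-4) + (-2) + (-2) + (0) + (0)] = 12/12 = 1
  <chi_rho, chi_6> = (1/12)[1*(10)*conj(2) + 1*(2)*conj(2) + 2*(-1)*conj(-1) + 2*(1)*conj(-1) + 3*(2)*conj(0) + 3*(2)*conj(0)]
      = (1/12)[(20) + (4) + (2) + (-2) + (0) + (0)] = 24/12 = 2
Dimension check: dim(rho) = sum (mult * dim) = 2*1 + 0*1 + 1*1 + 1*1 + 1*2 + 2*2 = 10 = chi_rho(e) = 10.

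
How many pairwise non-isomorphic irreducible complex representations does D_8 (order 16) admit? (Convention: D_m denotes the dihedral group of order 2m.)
7

Proof sketch: The number of irreducible complex representations of a finite group equals its number of conjugacy classes. D_8 has 7 conjugacy classes (n/2 + 3 for n even), so D_8 (order 16) has exactly 7 irreducible complex representations.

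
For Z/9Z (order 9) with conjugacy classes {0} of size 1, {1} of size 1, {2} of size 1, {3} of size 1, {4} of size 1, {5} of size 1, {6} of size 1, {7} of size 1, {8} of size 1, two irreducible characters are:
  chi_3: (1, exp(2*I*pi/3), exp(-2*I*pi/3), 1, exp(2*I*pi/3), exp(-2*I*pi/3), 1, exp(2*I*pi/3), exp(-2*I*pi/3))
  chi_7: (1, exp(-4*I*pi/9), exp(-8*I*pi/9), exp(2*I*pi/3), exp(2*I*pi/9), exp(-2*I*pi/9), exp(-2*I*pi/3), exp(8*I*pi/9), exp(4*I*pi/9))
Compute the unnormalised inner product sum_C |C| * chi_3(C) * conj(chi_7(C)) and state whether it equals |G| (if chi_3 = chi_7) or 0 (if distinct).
Sum = 0; so <chi_3, chi_7> = 0 (distinct irreducibles are orthogonal).

Working: Compute term by term over conjugacy classes (|C| * chi_3(C) * conj(chi_7(C))):
  1*(1)*conj(1) + 1*(exp(2*I*pi/3))*conj(exp(-4*I*pi/9)) + 1*(exp(-2*I*pi/3))*conj(exp(-8*I*pi/9)) + 1*(1)*conj(exp(2*I*pi/3)) + 1*(exp(2*I*pi/3))*conj(exp(2*I*pi/9)) + 1*(exp(-2*I*pi/3))*conj(exp(-2*I*pi/9)) + 1*(1)*conj(exp(-2*I*pi/3)) + 1*(exp(2*I*pi/3))*conj(exp(8*I*pi/9)) + 1*(exp(-2*I*pi/3))*conj(exp(4*I*pi/9))
  = (1) + (exp(-8*I*pi/9)) + (exp(2*I*pi/9)) + (exp(-2*I*pi/3)) + (exp(4*I*pi/9)) + (exp(-4*I*pi/9)) + (exp(2*I*pi/3)) + (exp(-2*I*pi/9)) + (exp(8*I*pi/9))
  = 0.
(Exp terms are combined using exp(i*s)*conj(exp(i*t)) = exp(i*(s-t)), and sums of them are collapsed using the identity that for every m > 1 the m distinct m-th roots of unity sum to 0, e.g. 1 + exp(2*I*pi/3) + exp(-2*I*pi/3) = 0.)
Dividing by |G| = 9 gives 0/9 = 0, matching the row-orthogonality relation <chi_3, chi_7> = [chi_3 = chi_7].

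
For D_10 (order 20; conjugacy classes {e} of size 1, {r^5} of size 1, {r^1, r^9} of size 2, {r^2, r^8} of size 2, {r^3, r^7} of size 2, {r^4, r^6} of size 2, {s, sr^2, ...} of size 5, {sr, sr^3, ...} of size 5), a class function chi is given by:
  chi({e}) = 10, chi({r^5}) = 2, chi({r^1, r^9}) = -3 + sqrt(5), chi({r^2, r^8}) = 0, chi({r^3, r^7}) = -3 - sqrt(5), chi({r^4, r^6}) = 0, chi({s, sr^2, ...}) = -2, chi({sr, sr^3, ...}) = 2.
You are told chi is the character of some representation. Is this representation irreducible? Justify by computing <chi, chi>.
Not irreducible (reducible): <chi, chi> = 10 > 1.

Details: <chi, chi> = (1/|G|) sum_C |C| * |chi(C)|^2 = (1/20)[1*|10|^2 + 1*|2|^2 + 2*|-3 + sqrt(5)|^2 + 2*|0|^2 + 2*|-3 - sqrt(5)|^2 + 2*|0|^2 + 5*|-2|^2 + 5*|2|^2]
  = (1/20)[(100) + (4) + (28 - 12*sqrt(5)) + (0) + (12*sqrt(5) + 28) + (0) + (20) + (20)] = 200/20 = 10.
A character is irreducible iff <chi, chi> = 1, so this representation is reducible.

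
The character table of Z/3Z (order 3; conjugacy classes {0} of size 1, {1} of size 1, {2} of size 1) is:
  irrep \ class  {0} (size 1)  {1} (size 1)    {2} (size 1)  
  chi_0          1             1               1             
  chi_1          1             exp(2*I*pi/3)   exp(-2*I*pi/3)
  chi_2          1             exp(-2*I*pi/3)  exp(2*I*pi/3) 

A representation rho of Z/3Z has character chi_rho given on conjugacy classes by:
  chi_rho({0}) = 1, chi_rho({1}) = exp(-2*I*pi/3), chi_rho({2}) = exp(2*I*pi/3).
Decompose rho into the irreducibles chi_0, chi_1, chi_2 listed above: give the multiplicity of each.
Multiplicities: chi_0: 0, chi_1: 0, chi_2: 1.

Derivation: Use <chi_rho, chi> = (1/|G|) sum_C |C| * chi_rho(C) * conj(chi(C)) with |G| = 3 for each irreducible chi in the table:
  <chi_rho, chi_0> = (1/3)[1*(1)*conj(1) + 1*(exp(-2*I*pi/3))*conj(1) + 1*(exp(2*I*pi/3))*conj(1)]
      = (1/3)[(1) + (exp(-2*I*pi/3)) + (exp(2*I*pi/3))] = 0/3 = 0
  <chi_rho, chi_1> = (1/3)[1*(1)*conj(1) + 1*(exp(-2*I*pi/3))*conj(exp(2*I*pi/3)) + 1*(exp(2*I*pi/3))*conj(exp(-2*I*pi/3))]
      = (1/3)[(1) + (exp(2*I*pi/3)) + (exp(-2*I*pi/3))] = 0/3 = 0
  <chi_rho, chi_2> = (1/3)[1*(1)*conj(1) + 1*(exp(-2*I*pi/3))*conj(exp(-2*I*pi/3)) + 1*(exp(2*I*pi/3))*conj(exp(2*I*pi/3))]
      = (1/3)[(1) + (1) + (1)] = 3/3 = 1
(Exp terms are combined using exp(i*s)*conj(exp(i*t)) = exp(i*(s-t)), and sums of them are collapsed using the identity that for every m > 1 the m distinct m-th roots of unity sum to 0, e.g. 1 + exp(2*I*pi/3) + exp(-2*I*pi/3) = 0.)
Dimension check: dim(rho) = sum (mult * dim) = 0*1 + 0*1 + 1*1 = 1 = chi_rho(e) = 1.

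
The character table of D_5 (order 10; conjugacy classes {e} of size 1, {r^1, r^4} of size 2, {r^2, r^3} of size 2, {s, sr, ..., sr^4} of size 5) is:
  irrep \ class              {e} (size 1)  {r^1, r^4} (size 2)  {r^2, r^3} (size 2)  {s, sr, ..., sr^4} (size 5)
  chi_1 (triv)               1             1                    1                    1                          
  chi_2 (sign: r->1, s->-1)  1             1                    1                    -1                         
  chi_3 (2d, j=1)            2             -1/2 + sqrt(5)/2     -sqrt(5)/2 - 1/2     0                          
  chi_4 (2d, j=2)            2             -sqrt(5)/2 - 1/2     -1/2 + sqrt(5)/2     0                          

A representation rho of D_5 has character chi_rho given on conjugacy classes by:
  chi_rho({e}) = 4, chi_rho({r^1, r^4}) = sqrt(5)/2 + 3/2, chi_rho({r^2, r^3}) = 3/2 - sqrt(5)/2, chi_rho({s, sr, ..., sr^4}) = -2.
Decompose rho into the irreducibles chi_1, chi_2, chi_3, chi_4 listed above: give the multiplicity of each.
Multiplicities: chi_1: 0, chi_2: 2, chi_3: 1, chi_4: 0.

Solution. Use <chi_rho, chi> = (1/|G|) sum_C |C| * chi_rho(C) * conj(chi(C)) with |G| = 10 for each irreducible chi in the table:
  <chi_rho, chi_1> = (1/10)[1*(4)*conj(1) + 2*(sqrt(5)/2 + 3/2)*conj(1) + 2*(3/2 - sqrt(5)/2)*conj(1) + 5*(-2)*conj(1)]
      = (1/10)[(4) + (sqrt(5) + 3) + (3 - sqrt(5)) + (-10)] = 0/10 = 0
  <chi_rho, chi_2> = (1/10)[1*(4)*conj(1) + 2*(sqrt(5)/2 + 3/2)*conj(1) + 2*(3/2 - sqrt(5)/2)*conj(1) + 5*(-2)*conj(-1)]
      = (1/10)[(4) + (sqrt(5) + 3) + (3 - sqrt(5)) + (10)] = 20/10 = 2
  <chi_rho, chi_3> = (1/10)[1*(4)*conj(2) + 2*(sqrt(5)/2 + 3/2)*conj(-1/2 + sqrt(5)/2) + 2*(3/2 - sqrt(5)/2)*conj(-sqrt(5)/2 - 1/2) + 5*(-2)*conj(0)]
      = (1/10)[(8) + (1 + sqrt(5)) + (1 - sqrt(5)) + (0)] = 10/10 = 1
  <chi_rho, chi_4> = (1/10)[1*(4)*conj(2) + 2*(sqrt(5)/2 + 3/2)*conj(-sqrt(5)/2 - 1/2) + 2*(3/2 - sqrt(5)/2)*conj(-1/2 + sqrt(5)/2) + 5*(-2)*conj(0)]
      = (1/10)[(8) + (-2*sqrt(5) - 4) + (-4 + 2*sqrt(5)) + (0)] = 0/10 = 0
Dimension check: dim(rho) = sum (mult * dim) = 0*1 + 2*1 + 1*2 + 0*2 = 4 = chi_rho(e) = 4.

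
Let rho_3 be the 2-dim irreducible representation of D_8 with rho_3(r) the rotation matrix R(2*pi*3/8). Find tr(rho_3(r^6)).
chi_{rho_3}(r^6) = 2*cos(2*pi*3*6/8) = 0

Proof sketch: rho_3(r^6) is rotation by angle 2*pi*3*6/8, whose trace is 2*cos(2*pi*3*6/8) = 0.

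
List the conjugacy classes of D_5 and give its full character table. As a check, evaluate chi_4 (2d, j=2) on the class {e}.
Conjugacy classes: {e} of size 1, {r^1, r^4} of size 2, {r^2, r^3} of size 2, {s, sr, ..., sr^4} of size 5.
Character table:
  irrep \ class              {e} (size 1)  {r^1, r^4} (size 2)  {r^2, r^3} (size 2)  {s, sr, ..., sr^4} (size 5)
  chi_1 (triv)               1             1                    1                    1                          
  chi_2 (sign: r->1, s->-1)  1             1                    1                    -1                         
  chi_3 (2d, j=1)            2             -1/2 + sqrt(5)/2     -sqrt(5)/2 - 1/2     0                          
  chi_4 (2d, j=2)            2             -sqrt(5)/2 - 1/2     -1/2 + sqrt(5)/2     0                          

Spot check: chi_4 (2d, j=2) on {e} = 2.

Derivation: D_5 has order 2*5 = 10 with 4 conjugacy classes, hence 4 irreducibles. Sum of squared dims 1 + 1 + 4 + 4 = 10 = |G|. Linear characters come from the abelianisation; the 2-dimensional irreps have character r^k -> 2*cos(2*pi*j*k/5), reflections -> 0.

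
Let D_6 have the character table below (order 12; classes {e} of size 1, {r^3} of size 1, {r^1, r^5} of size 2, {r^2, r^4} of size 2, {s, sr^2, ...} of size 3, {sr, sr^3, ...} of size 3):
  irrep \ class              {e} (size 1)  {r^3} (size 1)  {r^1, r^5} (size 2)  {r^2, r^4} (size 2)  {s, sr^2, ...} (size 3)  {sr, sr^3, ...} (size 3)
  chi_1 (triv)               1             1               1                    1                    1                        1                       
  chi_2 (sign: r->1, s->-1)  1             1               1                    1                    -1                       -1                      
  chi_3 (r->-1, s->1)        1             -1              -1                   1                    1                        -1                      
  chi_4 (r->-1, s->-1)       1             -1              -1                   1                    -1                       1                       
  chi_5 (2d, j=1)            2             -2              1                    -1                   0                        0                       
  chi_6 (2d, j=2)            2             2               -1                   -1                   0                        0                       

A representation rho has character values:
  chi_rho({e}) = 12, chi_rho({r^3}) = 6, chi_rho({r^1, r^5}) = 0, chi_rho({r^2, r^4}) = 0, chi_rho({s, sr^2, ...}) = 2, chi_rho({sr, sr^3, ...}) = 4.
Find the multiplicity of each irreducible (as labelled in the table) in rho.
Multiplicities: chi_1: 3, chi_2: 0, chi_3: 0, chi_4: 1, chi_5: 1, chi_6: 3.

Justification: Use <chi_rho, chi> = (1/|G|) sum_C |C| * chi_rho(C) * conj(chi(C)) with |G| = 12 for each irreducible chi in the table:
  <chi_rho, chi_1> = (1/12)[1*(12)*conj(1) + 1*(6)*conj(1) + 2*(0)*conj(1) + 2*(0)*conj(1) + 3*(2)*conj(1) + 3*(4)*conj(1)]
      = (1/12)[(12) + (6) + (0) + (0) + (6) + (12)] = 36/12 = 3
  <chi_rho, chi_2> = (1/12)[1*(12)*conj(1) + 1*(6)*conj(1) + 2*(0)*conj(1) + 2*(0)*conj(1) + 3*(2)*conj(-1) + 3*(4)*conj(-1)]
      = (1/12)[(12) + (6) + (0) + (0) + (-6) + (-12)] = 0/12 = 0
  <chi_rho, chi_3> = (1/12)[1*(12)*conj(1) + 1*(6)*conj(-1) + 2*(0)*conj(-1) + 2*(0)*conj(1) + 3*(2)*conj(1) + 3*(4)*conj(-1)]
      = (1/12)[(12) + (-6) + (0) + (0) + (6) + (-12)] = 0/12 = 0
  <chi_rho, chi_4> = (1/12)[1*(12)*conj(1) + 1*(6)*conj(-1) + 2*(0)*conj(-1) + 2*(0)*conj(1) + 3*(2)*conj(-1) + 3*(4)*conj(1)]
      = (1/12)[(12) + (-6) + (0) + (0) + (-6) + (12)] = 12/12 = 1
  <chi_rho, chi_5> = (1/12)[1*(12)*conj(2) + 1*(6)*conj(-2) + 2*(0)*conj(1) + 2*(0)*conj(-1) + 3*(2)*conj(0) + 3*(4)*conj(0)]
      = (1/12)[(24) + (-12) + (0) + (0) + (0) + (0)] = 12/12 = 1
  <chi_rho, chi_6> = (1/12)[1*(12)*conj(2) + 1*(6)*conj(2) + 2*(0)*conj(-1) + 2*(0)*conj(-1) + 3*(2)*conj(0) + 3*(4)*conj(0)]
      = (1/12)[(24) + (12) + (0) + (0) + (0) + (0)] = 36/12 = 3
Dimension check: dim(rho) = sum (mult * dim) = 3*1 + 0*1 + 0*1 + 1*1 + 1*2 + 3*2 = 12 = chi_rho(e) = 12.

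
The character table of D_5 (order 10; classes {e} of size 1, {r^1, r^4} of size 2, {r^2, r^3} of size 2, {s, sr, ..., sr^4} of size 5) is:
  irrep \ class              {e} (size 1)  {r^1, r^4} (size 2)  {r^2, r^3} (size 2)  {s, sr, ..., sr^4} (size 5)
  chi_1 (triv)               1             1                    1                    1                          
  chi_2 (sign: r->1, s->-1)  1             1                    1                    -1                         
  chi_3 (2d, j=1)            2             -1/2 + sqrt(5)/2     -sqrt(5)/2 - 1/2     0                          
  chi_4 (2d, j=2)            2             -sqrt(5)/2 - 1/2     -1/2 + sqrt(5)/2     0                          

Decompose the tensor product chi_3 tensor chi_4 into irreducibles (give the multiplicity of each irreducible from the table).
chi_3 tensor chi_4 = chi_3 + chi_4 (all other irreducibles have multiplicity 0).

Solution. The character of a tensor product is the pointwise product (chi_3 * chi_4)(C) = chi_3(C) * chi_4(C):
  {e}: (2)*(2), {r^1, r^4}: (-1/2 + sqrt(5)/2)*(-sqrt(5)/2 - 1/2), {r^2, r^3}: (-sqrt(5)/2 - 1/2)*(-1/2 + sqrt(5)/2), {s, sr, ..., sr^4}: (0)*(0)
so (chi_3 * chi_4) takes values
  {e} -> 4, {r^1, r^4} -> -1, {r^2, r^3} -> -1, {s, sr, ..., sr^4} -> 0.
Now take the inner product of this character with each irreducible chi from the table, <chi_3*chi_4, chi> = (1/10) sum_C |C| (chi_3*chi_4)(C) conj(chi(C)):
  <chi_3*chi_4, chi_1> = (1/10)[1*(4)*conj(1) + 2*(-1)*conj(1) + 2*(-1)*conj(1) + 5*(0)*conj(1)]
      = (1/10)[(4) + (-2) + (-2) + (0)] = 0/10 = 0
  <chi_3*chi_4, chi_2> = (1/10)[1*(4)*conj(1) + 2*(-1)*conj(1) + 2*(-1)*conj(1) + 5*(0)*conj(-1)]
      = (1/10)[(4) + (-2) + (-2) + (0)] = 0/10 = 0
  <chi_3*chi_4, chi_3> = (1/10)[1*(4)*conj(2) + 2*(-1)*conj(-1/2 + sqrt(5)/2) + 2*(-1)*conj(-sqrt(5)/2 - 1/2) + 5*(0)*conj(0)]
      = (1/10)[(8) + (1 - sqrt(5)) + (1 + sqrt(5)) + (0)] = 10/10 = 1
  <chi_3*chi_4, chi_4> = (1/10)[1*(4)*conj(2) + 2*(-1)*conj(-sqrt(5)/2 - 1/2) + 2*(-1)*conj(-1/2 + sqrt(5)/2) + 5*(0)*conj(0)]
      = (1/10)[(8) + (1 + sqrt(5)) + (1 - sqrt(5)) + (0)] = 10/10 = 1
Hence the multiplicities are chi_3: 1, chi_4: 1. Dimension check: dim(chi_3)*dim(chi_4) = 2*2 = 4 and sum (mult * dim) = 1*2 + 1*2 = 4.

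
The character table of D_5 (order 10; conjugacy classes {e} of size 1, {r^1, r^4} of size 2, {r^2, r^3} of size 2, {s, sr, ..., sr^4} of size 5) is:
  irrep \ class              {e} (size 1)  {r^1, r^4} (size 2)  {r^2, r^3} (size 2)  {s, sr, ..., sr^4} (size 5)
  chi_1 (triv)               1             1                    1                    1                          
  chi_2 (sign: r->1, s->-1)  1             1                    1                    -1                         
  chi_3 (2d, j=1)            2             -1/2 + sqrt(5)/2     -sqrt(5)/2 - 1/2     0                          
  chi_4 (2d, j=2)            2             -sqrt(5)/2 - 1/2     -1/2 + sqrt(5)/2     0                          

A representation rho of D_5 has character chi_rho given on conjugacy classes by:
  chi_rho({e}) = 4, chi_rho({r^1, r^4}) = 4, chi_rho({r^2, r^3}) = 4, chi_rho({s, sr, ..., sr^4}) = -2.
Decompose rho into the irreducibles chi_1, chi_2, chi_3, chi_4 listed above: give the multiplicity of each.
Multiplicities: chi_1: 1, chi_2: 3, chi_3: 0, chi_4: 0.

Reasoning: Use <chi_rho, chi> = (1/|G|) sum_C |C| * chi_rho(C) * conj(chi(C)) with |G| = 10 for each irreducible chi in the table:
  <chi_rho, chi_1> = (1/10)[1*(4)*conj(1) + 2*(4)*conj(1) + 2*(4)*conj(1) + 5*(-2)*conj(1)]
      = (1/10)[(4) + (8) + (8) + (-10)] = 10/10 = 1
  <chi_rho, chi_2> = (1/10)[1*(4)*conj(1) + 2*(4)*conj(1) + 2*(4)*conj(1) + 5*(-2)*conj(-1)]
      = (1/10)[(4) + (8) + (8) + (10)] = 30/10 = 3
  <chi_rho, chi_3> = (1/10)[1*(4)*conj(2) + 2*(4)*conj(-1/2 + sqrt(5)/2) + 2*(4)*conj(-sqrt(5)/2 - 1/2) + 5*(-2)*conj(0)]
      = (1/10)[(8) + (-4 + 4*sqrt(5)) + (-4*sqrt(5) - 4) + (0)] = 0/10 = 0
  <chi_rho, chi_4> = (1/10)[1*(4)*conj(2) + 2*(4)*conj(-sqrt(5)/2 - 1/2) + 2*(4)*conj(-1/2 + sqrt(5)/2) + 5*(-2)*conj(0)]
      = (1/10)[(8) + (-4*sqrt(5) - 4) + (-4 + 4*sqrt(5)) + (0)] = 0/10 = 0
Dimension check: dim(rho) = sum (mult * dim) = 1*1 + 3*1 + 0*2 + 0*2 = 4 = chi_rho(e) = 4.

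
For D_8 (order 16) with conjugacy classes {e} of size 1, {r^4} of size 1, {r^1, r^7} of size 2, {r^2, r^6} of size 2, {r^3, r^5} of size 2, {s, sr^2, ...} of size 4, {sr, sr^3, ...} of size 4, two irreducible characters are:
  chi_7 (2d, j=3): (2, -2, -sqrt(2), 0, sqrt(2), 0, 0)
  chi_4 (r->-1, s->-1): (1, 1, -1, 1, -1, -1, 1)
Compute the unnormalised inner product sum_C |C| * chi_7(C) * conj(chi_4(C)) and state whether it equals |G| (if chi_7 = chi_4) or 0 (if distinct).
Sum = 0; so <chi_7, chi_4> = 0 (distinct irreducibles are orthogonal).

Proof sketch: Compute term by term over conjugacy classes (|C| * chi_7(C) * conj(chi_4(C))):
  1*(2)*conj(1) + 1*(-2)*conj(1) + 2*(-sqrt(2))*conj(-1) + 2*(0)*conj(1) + 2*(sqrt(2))*conj(-1) + 4*(0)*conj(-1) + 4*(0)*conj(1)
  = (2) + (-2) + (2*sqrt(2)) + (0) + (-2*sqrt(2)) + (0) + (0)
  = 0.
Dividing by |G| = 16 gives 0/16 = 0, matching the row-orthogonality relation <chi_7, chi_4> = [chi_7 = chi_4].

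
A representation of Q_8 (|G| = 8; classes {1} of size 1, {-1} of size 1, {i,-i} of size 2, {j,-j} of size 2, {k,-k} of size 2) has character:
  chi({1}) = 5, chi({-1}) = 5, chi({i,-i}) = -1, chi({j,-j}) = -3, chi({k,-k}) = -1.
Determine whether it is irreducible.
Not irreducible (reducible): <chi, chi> = 9 > 1.

Why: <chi, chi> = (1/|G|) sum_C |C| * |chi(C)|^2 = (1/8)[1*|5|^2 + 1*|5|^2 + 2*|-1|^2 + 2*|-3|^2 + 2*|-1|^2]
  = (1/8)[(25) + (25) + (2) + (18) + (2)] = 72/8 = 9.
A character is irreducible iff <chi, chi> = 1, so this representation is reducible.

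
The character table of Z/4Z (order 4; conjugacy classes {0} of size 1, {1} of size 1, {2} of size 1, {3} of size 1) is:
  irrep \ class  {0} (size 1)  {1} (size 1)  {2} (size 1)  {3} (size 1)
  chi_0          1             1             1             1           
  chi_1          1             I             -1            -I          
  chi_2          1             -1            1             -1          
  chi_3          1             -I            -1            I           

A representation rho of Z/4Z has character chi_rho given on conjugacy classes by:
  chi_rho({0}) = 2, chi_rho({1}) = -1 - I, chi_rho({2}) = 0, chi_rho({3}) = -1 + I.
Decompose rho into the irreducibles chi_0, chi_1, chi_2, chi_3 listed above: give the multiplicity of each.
Multiplicities: chi_0: 0, chi_1: 0, chi_2: 1, chi_3: 1.

Use <chi_rho, chi> = (1/|G|) sum_C |C| * chi_rho(C) * conj(chi(C)) with |G| = 4 for each irreducible chi in the table:
  <chi_rho, chi_0> = (1/4)[1*(2)*conj(1) + 1*(-1 - I)*conj(1) + 1*(0)*conj(1) + 1*(-1 + I)*conj(1)]
      = (1/4)[(2) + (-1 - I) + (0) + (-1 + I)] = 0/4 = 0
  <chi_rho, chi_1> = (1/4)[1*(2)*conj(1) + 1*(-1 - I)*conj(I) + 1*(0)*conj(-1) + 1*(-1 + I)*conj(-I)]
      = (1/4)[(2) + (-1 + I) + (0) + (-1 - I)] = 0/4 = 0
  <chi_rho, chi_2> = (1/4)[1*(2)*conj(1) + 1*(-1 - I)*conj(-1) + 1*(0)*conj(1) + 1*(-1 + I)*conj(-1)]
      = (1/4)[(2) + (1 + I) + (0) + (1 - I)] = 4/4 = 1
  <chi_rho, chi_3> = (1/4)[1*(2)*conj(1) + 1*(-1 - I)*conj(-I) + 1*(0)*conj(-1) + 1*(-1 + I)*conj(I)]
      = (1/4)[(2) + (1 - I) + (0) + (1 + I)] = 4/4 = 1
(Exp terms are combined using exp(i*s)*conj(exp(i*t)) = exp(i*(s-t)), and sums of them are collapsed using the identity that for every m > 1 the m distinct m-th roots of unity sum to 0, e.g. 1 + exp(2*I*pi/3) + exp(-2*I*pi/3) = 0.)
Dimension check: dim(rho) = sum (mult * dim) = 0*1 + 0*1 + 1*1 + 1*1 = 2 = chi_rho(e) = 2.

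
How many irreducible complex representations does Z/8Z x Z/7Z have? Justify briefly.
56

Why: The number of irreducible complex representations of a finite group equals its number of conjugacy classes. Z/8Z x Z/7Z is abelian of order 56, so every element is its own conjugacy class: 56 classes, so Z/8Z x Z/7Z (order 56) has exactly 56 irreducible complex representations.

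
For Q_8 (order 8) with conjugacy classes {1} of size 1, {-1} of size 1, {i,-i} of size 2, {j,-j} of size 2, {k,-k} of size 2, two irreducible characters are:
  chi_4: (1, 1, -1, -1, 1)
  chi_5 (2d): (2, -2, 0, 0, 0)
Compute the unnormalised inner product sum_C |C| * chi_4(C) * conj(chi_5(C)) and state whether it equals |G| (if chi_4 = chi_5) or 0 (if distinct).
Sum = 0; so <chi_4, chi_5> = 0 (distinct irreducibles are orthogonal).

Proof sketch: Compute term by term over conjugacy classes (|C| * chi_4(C) * conj(chi_5(C))):
  1*(1)*conj(2) + 1*(1)*conj(-2) + 2*(-1)*conj(0) + 2*(-1)*conj(0) + 2*(1)*conj(0)
  = (2) + (-2) + (0) + (0) + (0)
  = 0.
Dividing by |G| = 8 gives 0/8 = 0, matching the row-orthogonality relation <chi_4, chi_5> = [chi_4 = chi_5].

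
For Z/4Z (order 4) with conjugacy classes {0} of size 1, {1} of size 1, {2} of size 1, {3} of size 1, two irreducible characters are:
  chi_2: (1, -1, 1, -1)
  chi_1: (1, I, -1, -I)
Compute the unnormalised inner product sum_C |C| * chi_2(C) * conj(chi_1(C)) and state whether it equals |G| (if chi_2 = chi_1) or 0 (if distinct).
Sum = 0; so <chi_2, chi_1> = 0 (distinct irreducibles are orthogonal).

Explanation: Compute term by term over conjugacy classes (|C| * chi_2(C) * conj(chi_1(C))):
  1*(1)*conj(1) + 1*(-1)*conj(I) + 1*(1)*conj(-1) + 1*(-1)*conj(-I)
  = (1) + (I) + (-1) + (-I)
  = 0.
(Exp terms are combined using exp(i*s)*conj(exp(i*t)) = exp(i*(s-t)), and sums of them are collapsed using the identity that for every m > 1 the m distinct m-th roots of unity sum to 0, e.g. 1 + exp(2*I*pi/3) + exp(-2*I*pi/3) = 0.)
Dividing by |G| = 4 gives 0/4 = 0, matching the row-orthogonality relation <chi_2, chi_1> = [chi_2 = chi_1].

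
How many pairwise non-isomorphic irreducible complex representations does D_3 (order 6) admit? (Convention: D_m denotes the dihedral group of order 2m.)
3

Justification: The number of irreducible complex representations of a finite group equals its number of conjugacy classes. D_3 has 3 conjugacy classes ((n+3)/2 for n odd), so D_3 (order 6) has exactly 3 irreducible complex representations.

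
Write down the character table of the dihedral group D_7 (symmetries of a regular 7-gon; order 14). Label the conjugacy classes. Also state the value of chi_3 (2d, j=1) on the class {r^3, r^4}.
Conjugacy classes: {e} of size 1, {r^1, r^6} of size 2, {r^2, r^5} of size 2, {r^3, r^4} of size 2, {s, sr, ..., sr^6} of size 7.
Character table:
  irrep \ class              {e} (size 1)  {r^1, r^6} (size 2)  {r^2, r^5} (size 2)  {r^3, r^4} (size 2)  {s, sr, ..., sr^6} (size 7)
  chi_1 (triv)               1             1                    1                    1                    1                          
  chi_2 (sign: r->1, s->-1)  1             1                    1                    1                    -1                         
  chi_3 (2d, j=1)            2             2*cos(2*pi/7)        -2*cos(3*pi/7)       -2*cos(pi/7)         0                          
  chi_4 (2d, j=2)            2             -2*cos(3*pi/7)       -2*cos(pi/7)         2*cos(2*pi/7)        0                          
  chi_5 (2d, j=3)            2             -2*cos(pi/7)         2*cos(2*pi/7)        -2*cos(3*pi/7)       0                          

Spot check: chi_3 (2d, j=1) on {r^3, r^4} = -2*cos(pi/7).

Justification: D_7 has order 2*7 = 14 with 5 conjugacy classes, hence 5 irreducibles. Sum of squared dims 1 + 1 + 4 + 4 + 4 = 14 = |G|. Linear characters come from the abelianisation; the 2-dimensional irreps have character r^k -> 2*cos(2*pi*j*k/7), reflections -> 0.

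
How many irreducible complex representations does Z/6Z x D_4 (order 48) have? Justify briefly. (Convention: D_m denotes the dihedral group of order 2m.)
30

The number of irreducible complex representations of a finite group equals its number of conjugacy classes. For a direct product, #classes(G x H) = #classes(G) * #classes(H). Z/6Z has 6 classes (abelian), D_4 has 5 classes, so 6 * 5 = 30, so Z/6Z x D_4 (order 48) has exactly 30 irreducible complex representations.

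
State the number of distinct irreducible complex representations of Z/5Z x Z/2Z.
10

Explanation: The number of irreducible complex representations of a finite group equals its number of conjugacy classes. Z/5Z x Z/2Z is abelian of order 10, so every element is its own conjugacy class: 10 classes, so Z/5Z x Z/2Z (order 10) has exactly 10 irreducible complex representations.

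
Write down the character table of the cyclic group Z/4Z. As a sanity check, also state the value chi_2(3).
Character table of Z/4Z (irreps indexed chi_0,...,chi_3 with chi_k(m) = zeta_4^(k*m), zeta_4 = exp(2*pi*i/4)):
  irrep \ class  {0} (size 1)  {1} (size 1)  {2} (size 1)  {3} (size 1)
  chi_0          1             1             1             1           
  chi_1          1             I             -1            -I          
  chi_2          1             -1            1             -1          
  chi_3          1             -I            -1            I           

Spot check: chi_2(3) = zeta_4^(2*3) = zeta_4^6 = -1.

Solution. Z/4Z is abelian, so all 4 irreducible complex representations are 1-dimensional. They are given by chi_k(m) = zeta_4^(k*m) for k = 0,...,3. Row orthogonality: sum_m chi_k(m) conj(chi_l(m)) = 4 * [k = l].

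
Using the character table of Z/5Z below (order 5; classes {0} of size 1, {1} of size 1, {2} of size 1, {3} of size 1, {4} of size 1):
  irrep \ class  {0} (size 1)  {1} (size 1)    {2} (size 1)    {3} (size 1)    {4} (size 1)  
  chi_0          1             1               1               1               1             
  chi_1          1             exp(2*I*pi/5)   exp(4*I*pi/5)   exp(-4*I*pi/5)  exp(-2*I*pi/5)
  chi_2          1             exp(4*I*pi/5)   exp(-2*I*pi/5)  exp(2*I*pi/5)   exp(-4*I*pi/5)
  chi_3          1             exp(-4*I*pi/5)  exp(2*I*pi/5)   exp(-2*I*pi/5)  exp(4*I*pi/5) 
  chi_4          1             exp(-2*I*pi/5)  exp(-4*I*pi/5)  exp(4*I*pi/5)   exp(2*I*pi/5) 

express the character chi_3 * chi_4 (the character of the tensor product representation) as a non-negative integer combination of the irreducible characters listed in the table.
chi_3 tensor chi_4 = chi_2 (all other irreducibles have multiplicity 0).

Argument: The character of a tensor product is the pointwise product (chi_3 * chi_4)(C) = chi_3(C) * chi_4(C):
  {0}: (1)*(1), {1}: (exp(-4*I*pi/5))*(exp(-2*I*pi/5)), {2}: (exp(2*I*pi/5))*(exp(-4*I*pi/5)), {3}: (exp(-2*I*pi/5))*(exp(4*I*pi/5)), {4}: (exp(4*I*pi/5))*(exp(2*I*pi/5))
so (chi_3 * chi_4) takes values
  {0} -> 1, {1} -> exp(4*I*pi/5), {2} -> exp(-2*I*pi/5), {3} -> exp(2*I*pi/5), {4} -> exp(-4*I*pi/5).
Now take the inner product of this character with each irreducible chi from the table, <chi_3*chi_4, chi> = (1/5) sum_C |C| (chi_3*chi_4)(C) conj(chi(C)):
  <chi_3*chi_4, chi_0> = (1/5)[1*(1)*conj(1) + 1*(exp(4*I*pi/5))*conj(1) + 1*(exp(-2*I*pi/5))*conj(1) + 1*(exp(2*I*pi/5))*conj(1) + 1*(exp(-4*I*pi/5))*conj(1)]
      = (1/5)[(1) + (exp(4*I*pi/5)) + (exp(-2*I*pi/5)) + (exp(2*I*pi/5)) + (exp(-4*I*pi/5))] = 0/5 = 0
  <chi_3*chi_4, chi_1> = (1/5)[1*(1)*conj(1) + 1*(exp(4*I*pi/5))*conj(exp(2*I*pi/5)) + 1*(exp(-2*I*pi/5))*conj(exp(4*I*pi/5)) + 1*(exp(2*I*pi/5))*conj(exp(-4*I*pi/5)) + 1*(exp(-4*I*pi/5))*conj(exp(-2*I*pi/5))]
      = (1/5)[(1) + (exp(2*I*pi/5)) + (exp(4*I*pi/5)) + (exp(-4*I*pi/5)) + (exp(-2*I*pi/5))] = 0/5 = 0
  <chi_3*chi_4, chi_2> = (1/5)[1*(1)*conj(1) + 1*(exp(4*I*pi/5))*conj(exp(4*I*pi/5)) + 1*(exp(-2*I*pi/5))*conj(exp(-2*I*pi/5)) + 1*(exp(2*I*pi/5))*conj(exp(2*I*pi/5)) + 1*(exp(-4*I*pi/5))*conj(exp(-4*I*pi/5))]
      = (1/5)[(1) + (1) + (1) + (1) + (1)] = 5/5 = 1
  <chi_3*chi_4, chi_3> = (1/5)[1*(1)*conj(1) + 1*(exp(4*I*pi/5))*conj(exp(-4*I*pi/5)) + 1*(exp(-2*I*pi/5))*conj(exp(2*I*pi/5)) + 1*(exp(2*I*pi/5))*conj(exp(-2*I*pi/5)) + 1*(exp(-4*I*pi/5))*conj(exp(4*I*pi/5))]
      = (1/5)[(1) + (exp(-2*I*pi/5)) + (exp(-4*I*pi/5)) + (exp(4*I*pi/5)) + (exp(2*I*pi/5))] = 0/5 = 0
  <chi_3*chi_4, chi_4> = (1/5)[1*(1)*conj(1) + 1*(exp(4*I*pi/5))*conj(exp(-2*I*pi/5)) + 1*(exp(-2*I*pi/5))*conj(exp(-4*I*pi/5)) + 1*(exp(2*I*pi/5))*conj(exp(4*I*pi/5)) + 1*(exp(-4*I*pi/5))*conj(exp(2*I*pi/5))]
      = (1/5)[(1) + (exp(-4*I*pi/5)) + (exp(2*I*pi/5)) + (exp(-2*I*pi/5)) + (exp(4*I*pi/5))] = 0/5 = 0
(Exp terms are combined using exp(i*s)*conj(exp(i*t)) = exp(i*(s-t)), and sums of them are collapsed using the identity that for every m > 1 the m distinct m-th roots of unity sum to 0, e.g. 1 + exp(2*I*pi/3) + exp(-2*I*pi/3) = 0.)
Hence the multiplicities are chi_2: 1. Dimension check: dim(chi_3)*dim(chi_4) = 1*1 = 1 and sum (mult * dim) = 1*1 = 1.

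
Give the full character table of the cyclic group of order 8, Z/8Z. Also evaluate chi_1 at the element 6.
Character table of Z/8Z (irreps indexed chi_0,...,chi_7 with chi_k(m) = zeta_8^(k*m), zeta_8 = exp(2*pi*i/8)):
  irrep \ class  {0} (size 1)  {1} (size 1)    {2} (size 1)  {3} (size 1)    {4} (size 1)  {5} (size 1)    {6} (size 1)  {7} (size 1)  
  chi_0          1             1               1             1               1             1               1             1             
  chi_1          1             exp(I*pi/4)     I             exp(3*I*pi/4)   -1            exp(-3*I*pi/4)  -I            exp(-I*pi/4)  
  chi_2          1             I               -1            -I              1             I               -1            -I            
  chi_3          1             exp(3*I*pi/4)   -I            exp(I*pi/4)     -1            exp(-I*pi/4)    I             exp(-3*I*pi/4)
  chi_4          1             -1              1             -1              1             -1              1             -1            
  chi_5          1             exp(-3*I*pi/4)  I             exp(-I*pi/4)    -1            exp(I*pi/4)     -I            exp(3*I*pi/4) 
  chi_6          1             -I              -1            I               1             -I              -1            I             
  chi_7          1             exp(-I*pi/4)    -I            exp(-3*I*pi/4)  -1            exp(3*I*pi/4)   I             exp(I*pi/4)   

Spot check: chi_1(6) = zeta_8^(1*6) = zeta_8^6 = -I.

Justification: Z/8Z is abelian, so all 8 irreducible complex representations are 1-dimensional. They are given by chi_k(m) = zeta_8^(k*m) for k = 0,...,7. Row orthogonality: sum_m chi_k(m) conj(chi_l(m)) = 8 * [k = l].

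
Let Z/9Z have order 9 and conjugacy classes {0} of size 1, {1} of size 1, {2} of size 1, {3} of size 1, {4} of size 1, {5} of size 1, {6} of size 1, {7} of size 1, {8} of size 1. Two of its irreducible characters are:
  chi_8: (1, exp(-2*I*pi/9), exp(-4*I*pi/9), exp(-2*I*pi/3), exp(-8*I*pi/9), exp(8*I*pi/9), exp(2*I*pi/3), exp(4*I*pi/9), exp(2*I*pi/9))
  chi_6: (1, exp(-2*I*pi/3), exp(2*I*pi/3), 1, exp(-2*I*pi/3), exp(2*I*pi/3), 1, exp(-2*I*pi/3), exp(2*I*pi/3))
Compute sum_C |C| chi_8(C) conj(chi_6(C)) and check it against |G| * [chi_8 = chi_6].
Sum = 0; so <chi_8, chi_6> = 0 (distinct irreducibles are orthogonal).

Compute term by term over conjugacy classes (|C| * chi_8(C) * conj(chi_6(C))):
  1*(1)*conj(1) + 1*(exp(-2*I*pi/9))*conj(exp(-2*I*pi/3)) + 1*(exp(-4*I*pi/9))*conj(exp(2*I*pi/3)) + 1*(exp(-2*I*pi/3))*conj(1) + 1*(exp(-8*I*pi/9))*conj(exp(-2*I*pi/3)) + 1*(exp(8*I*pi/9))*conj(exp(2*I*pi/3)) + 1*(exp(2*I*pi/3))*conj(1) + 1*(exp(4*I*pi/9))*conj(exp(-2*I*pi/3)) + 1*(exp(2*I*pi/9))*conj(exp(2*I*pi/3))
  = (1) + (exp(4*I*pi/9)) + (exp(8*I*pi/9)) + (exp(-2*I*pi/3)) + (exp(-2*I*pi/9)) + (exp(2*I*pi/9)) + (exp(2*I*pi/3)) + (exp(-8*I*pi/9)) + (exp(-4*I*pi/9))
  = 0.
(Exp terms are combined using exp(i*s)*conj(exp(i*t)) = exp(i*(s-t)), and sums of them are collapsed using the identity that for every m > 1 the m distinct m-th roots of unity sum to 0, e.g. 1 + exp(2*I*pi/3) + exp(-2*I*pi/3) = 0.)
Dividing by |G| = 9 gives 0/9 = 0, matching the row-orthogonality relation <chi_8, chi_6> = [chi_8 = chi_6].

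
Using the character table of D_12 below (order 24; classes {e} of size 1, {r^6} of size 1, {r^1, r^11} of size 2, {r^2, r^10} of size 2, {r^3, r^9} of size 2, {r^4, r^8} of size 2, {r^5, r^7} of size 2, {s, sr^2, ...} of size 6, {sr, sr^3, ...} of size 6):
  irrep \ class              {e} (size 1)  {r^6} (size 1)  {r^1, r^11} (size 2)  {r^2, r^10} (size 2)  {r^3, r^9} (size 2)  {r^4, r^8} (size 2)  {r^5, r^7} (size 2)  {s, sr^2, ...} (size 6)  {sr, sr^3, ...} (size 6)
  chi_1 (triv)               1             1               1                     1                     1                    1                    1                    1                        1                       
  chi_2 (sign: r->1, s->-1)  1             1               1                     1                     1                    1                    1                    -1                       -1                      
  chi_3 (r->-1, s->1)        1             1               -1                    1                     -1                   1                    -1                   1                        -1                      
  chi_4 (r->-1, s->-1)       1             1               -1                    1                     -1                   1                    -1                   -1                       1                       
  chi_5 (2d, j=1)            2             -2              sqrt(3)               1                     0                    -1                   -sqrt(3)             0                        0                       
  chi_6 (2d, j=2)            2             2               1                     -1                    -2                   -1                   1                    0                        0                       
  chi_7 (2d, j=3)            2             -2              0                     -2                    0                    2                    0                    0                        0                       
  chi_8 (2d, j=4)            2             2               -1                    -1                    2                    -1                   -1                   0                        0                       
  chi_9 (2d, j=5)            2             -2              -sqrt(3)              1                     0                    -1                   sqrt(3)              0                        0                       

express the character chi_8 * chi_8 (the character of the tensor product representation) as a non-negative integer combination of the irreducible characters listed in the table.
chi_8 tensor chi_8 = chi_1 + chi_2 + chi_8 (all other irreducibles have multiplicity 0).

Justification: The character of a tensor product is the pointwise product (chi_8 * chi_8)(C) = chi_8(C) * chi_8(C):
  {e}: (2)*(2), {r^6}: (2)*(2), {r^1, r^11}: (-1)*(-1), {r^2, r^10}: (-1)*(-1), {r^3, r^9}: (2)*(2), {r^4, r^8}: (-1)*(-1), {r^5, r^7}: (-1)*(-1), {s, sr^2, ...}: (0)*(0), {sr, sr^3, ...}: (0)*(0)
so (chi_8 * chi_8) takes values
  {e} -> 4, {r^6} -> 4, {r^1, r^11} -> 1, {r^2, r^10} -> 1, {r^3, r^9} -> 4, {r^4, r^8} -> 1, {r^5, r^7} -> 1, {s, sr^2, ...} -> 0, {sr, sr^3, ...} -> 0.
Now take the inner product of this character with each irreducible chi from the table, <chi_8*chi_8, chi> = (1/24) sum_C |C| (chi_8*chi_8)(C) conj(chi(C)):
  <chi_8*chi_8, chi_1> = (1/24)[1*(4)*conj(1) + 1*(4)*conj(1) + 2*(1)*conj(1) + 2*(1)*conj(1) + 2*(4)*conj(1) + 2*(1)*conj(1) + 2*(1)*conj(1) + 6*(0)*conj(1) + 6*(0)*conj(1)]
      = (1/24)[(4) + (4) + (2) + (2) + (8) + (2) + (2) + (0) + (0)] = 24/24 = 1
  <chi_8*chi_8, chi_2> = (1/24)[1*(4)*conj(1) + 1*(4)*conj(1) + 2*(1)*conj(1) + 2*(1)*conj(1) + 2*(4)*conj(1) + 2*(1)*conj(1) + 2*(1)*conj(1) + 6*(0)*conj(-1) + 6*(0)*conj(-1)]
      = (1/24)[(4) + (4) + (2) + (2) + (8) + (2) + (2) + (0) + (0)] = 24/24 = 1
  <chi_8*chi_8, chi_3> = (1/24)[1*(4)*conj(1) + 1*(4)*conj(1) + 2*(1)*conj(-1) + 2*(1)*conj(1) + 2*(4)*conj(-1) + 2*(1)*conj(1) + 2*(1)*conj(-1) + 6*(0)*conj(1) + 6*(0)*conj(-1)]
      = (1/24)[(4) + (4) + (-2) + (2) + (-8) + (2) + (-2) + (0) + (0)] = 0/24 = 0
  <chi_8*chi_8, chi_4> = (1/24)[1*(4)*conj(1) + 1*(4)*conj(1) + 2*(1)*conj(-1) + 2*(1)*conj(1) + 2*(4)*conj(-1) + 2*(1)*conj(1) + 2*(1)*conj(-1) + 6*(0)*conj(-1) + 6*(0)*conj(1)]
      = (1/24)[(4) + (4) + (-2) + (2) + (-8) + (2) + (-2) + (0) + (0)] = 0/24 = 0
  <chi_8*chi_8, chi_5> = (1/24)[1*(4)*conj(2) + 1*(4)*conj(-2) + 2*(1)*conj(sqrt(3)) + 2*(1)*conj(1) + 2*(4)*conj(0) + 2*(1)*conj(-1) + 2*(1)*conj(-sqrt(3)) + 6*(0)*conj(0) + 6*(0)*conj(0)]
      = (1/24)[(8) + (-8) + (2*sqrt(3)) + (2) + (0) + (-2) + (-2*sqrt(3)) + (0) + (0)] = 0/24 = 0
  <chi_8*chi_8, chi_6> = (1/24)[1*(4)*conj(2) + 1*(4)*conj(2) + 2*(1)*conj(1) + 2*(1)*conj(-1) + 2*(4)*conj(-2) + 2*(1)*conj(-1) + 2*(1)*conj(1) + 6*(0)*conj(0) + 6*(0)*conj(0)]
      = (1/24)[(8) + (8) + (2) + (-2) + (-16) + (-2) + (2) + (0) + (0)] = 0/24 = 0
  <chi_8*chi_8, chi_7> = (1/24)[1*(4)*conj(2) + 1*(4)*conj(-2) + 2*(1)*conj(0) + 2*(1)*conj(-2) + 2*(4)*conj(0) + 2*(1)*conj(2) + 2*(1)*conj(0) + 6*(0)*conj(0) + 6*(0)*conj(0)]
      = (1/24)[(8) + (-8) + (0) + (-4) + (0) + (4) + (0) + (0) + (0)] = 0/24 = 0
  <chi_8*chi_8, chi_8> = (1/24)[1*(4)*conj(2) + 1*(4)*conj(2) + 2*(1)*conj(-1) + 2*(1)*conj(-1) + 2*(4)*conj(2) + 2*(1)*conj(-1) + 2*(1)*conj(-1) + 6*(0)*conj(0) + 6*(0)*conj(0)]
      = (1/24)[(8) + (8) + (-2) + (-2) + (16) + (-2) + (-2) + (0) + (0)] = 24/24 = 1
  <chi_8*chi_8, chi_9> = (1/24)[1*(4)*conj(2) + 1*(4)*conj(-2) + 2*(1)*conj(-sqrt(3)) + 2*(1)*conj(1) + 2*(4)*conj(0) + 2*(1)*conj(-1) + 2*(1)*conj(sqrt(3)) + 6*(0)*conj(0) + 6*(0)*conj(0)]
      = (1/24)[(8) + (-8) + (-2*sqrt(3)) + (2) + (0) + (-2) + (2*sqrt(3)) + (0) + (0)] = 0/24 = 0
Hence the multiplicities are chi_1: 1, chi_2: 1, chi_8: 1. Dimension check: dim(chi_8)*dim(chi_8) = 2*2 = 4 and sum (mult * dim) = 1*1 + 1*1 + 1*2 = 4.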